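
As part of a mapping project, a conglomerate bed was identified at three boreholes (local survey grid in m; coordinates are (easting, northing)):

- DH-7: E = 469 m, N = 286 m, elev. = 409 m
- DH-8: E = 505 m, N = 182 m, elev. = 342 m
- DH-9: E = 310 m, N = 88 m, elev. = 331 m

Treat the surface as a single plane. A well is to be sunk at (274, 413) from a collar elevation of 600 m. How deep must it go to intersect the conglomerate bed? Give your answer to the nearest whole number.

Let the plane be z = a·E + b·N + c.
DH-8−DH-7: 36a − 104b = −67;  DH-9−DH-7: −159a − 198b = −78.
Solving gives a = −0.21780, b = 0.56884.
Then c = 409 − a·469 − b·286 = 348.46.
At (274, 413): z_contact = −59.7 + 234.9 + 348.46 = 523.7 m.
Depth below ground = 600 − 523.7 = 76 m.

76 m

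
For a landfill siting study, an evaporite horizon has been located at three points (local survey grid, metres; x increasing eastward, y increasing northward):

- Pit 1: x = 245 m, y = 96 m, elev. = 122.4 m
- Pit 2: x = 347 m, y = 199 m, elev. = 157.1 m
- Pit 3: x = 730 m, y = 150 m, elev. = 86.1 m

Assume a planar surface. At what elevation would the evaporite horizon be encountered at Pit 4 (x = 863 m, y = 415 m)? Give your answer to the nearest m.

Let the plane be z = a·x + b·y + c.
Pit 2−Pit 1: 102a + 103b = 34.7;  Pit 3−Pit 1: 485a + 54b = −36.3.
Solving gives a = −0.12628, b = 0.46195.
Then c = 122.4 − a·245 − b·96 = 108.99.
At (863, 415): z = −109.0 + 191.7 + 108.99 = 191.7 m.

192 m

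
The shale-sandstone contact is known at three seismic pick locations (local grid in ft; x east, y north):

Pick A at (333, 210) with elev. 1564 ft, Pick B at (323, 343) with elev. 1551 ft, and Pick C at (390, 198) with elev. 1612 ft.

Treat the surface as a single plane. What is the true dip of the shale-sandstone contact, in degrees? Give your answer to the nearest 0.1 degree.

Let the plane be z = a·x + b·y + c.
Pick B−Pick A: −10a + 133b = −13;  Pick C−Pick A: 57a − 12b = 48.
Solving gives a = 0.83474, b = −0.03498.
Gradient magnitude |∇z| = √(a² + b²) = √(0.69679 + 0.00122) = 0.83547.
True dip = arctan(0.83547) = 39.9°, dipping toward W (azimuth ≈ 272°).

39.9°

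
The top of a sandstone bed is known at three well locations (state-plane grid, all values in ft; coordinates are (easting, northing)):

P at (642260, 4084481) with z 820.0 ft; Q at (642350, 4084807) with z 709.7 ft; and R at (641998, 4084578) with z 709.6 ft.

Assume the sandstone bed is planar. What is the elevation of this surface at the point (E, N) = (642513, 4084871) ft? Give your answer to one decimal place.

727.1 ft

Let the plane be z = a·E + b·N + c.
Q−P: 90a + 326b = −110.3;  R−P: −262a + 97b = −110.4.
Solving gives a = 0.268650549, b = −0.412510888.
Then c = 820 − a·642260 − b·4084481 = 1513169.38.
At (642513, 4084871): z = 172611.5 − 1685053.8 + 1513169.38 = 727.1 ft.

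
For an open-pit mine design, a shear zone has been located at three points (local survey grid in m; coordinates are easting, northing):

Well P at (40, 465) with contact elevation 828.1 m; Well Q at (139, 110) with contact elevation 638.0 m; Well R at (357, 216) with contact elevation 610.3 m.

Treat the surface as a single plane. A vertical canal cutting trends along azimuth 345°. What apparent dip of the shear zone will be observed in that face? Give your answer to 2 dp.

27.19°

Let the plane be z = a·easting + b·northing + c.
Well Q−Well P: 99a − 355b = −190.1;  Well R−Well P: 317a − 249b = −217.8.
Solving gives a = −0.34118, b = 0.44035.
Unit vector along 345° is (sin 345°, cos 345°) = (-0.2588, 0.9659).
Slope in that direction = a·(-0.2588) + b·(0.9659) = 0.51365.
Apparent dip = arctan|0.51365| = 27.19° (true dip is 29.1°, so apparent ≤ true as expected).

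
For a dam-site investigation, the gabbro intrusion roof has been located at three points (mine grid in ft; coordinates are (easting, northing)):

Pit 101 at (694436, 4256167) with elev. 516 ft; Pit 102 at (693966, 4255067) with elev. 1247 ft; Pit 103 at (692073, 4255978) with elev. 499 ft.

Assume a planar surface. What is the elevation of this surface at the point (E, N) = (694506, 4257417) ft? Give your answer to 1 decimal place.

-343.7 ft

Let the plane be z = a·E + b·N + c.
Pit 102−Pit 101: −470a − 1100b = 731;  Pit 103−Pit 101: −2363a − 189b = −17.
Solving gives a = 0.062481926, b = −0.691242277.
Then c = 516 − a·694436 − b·4256167 = 2899168.87.
At (694506, 4257417): z = 43394.1 − 2942906.6 + 2899168.87 = -343.7 ft.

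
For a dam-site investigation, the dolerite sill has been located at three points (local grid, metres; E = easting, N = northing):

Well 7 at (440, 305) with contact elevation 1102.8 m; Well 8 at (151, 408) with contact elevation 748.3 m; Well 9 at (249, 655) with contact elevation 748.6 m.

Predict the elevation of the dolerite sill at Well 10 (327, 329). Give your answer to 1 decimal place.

971.1 m

Two edge vectors: Well 7→Well 8 = (-289, 103, -354.5), Well 7→Well 9 = (-191, 350, -354.2).
Normal n = (Well 7→Well 8) × (Well 7→Well 9) = (87592.4, -34654.3, -81477).
So ∂z/∂E = −n_x/n_z = 1.07506 and ∂z/∂N = −n_y/n_z = −0.42533.
Intercept c from Well 7: 1102.8 − 473.02 + 129.72 = 759.50.
At (327, 329): z = 351.5 − 139.9 + 759.50 = 971.1 m.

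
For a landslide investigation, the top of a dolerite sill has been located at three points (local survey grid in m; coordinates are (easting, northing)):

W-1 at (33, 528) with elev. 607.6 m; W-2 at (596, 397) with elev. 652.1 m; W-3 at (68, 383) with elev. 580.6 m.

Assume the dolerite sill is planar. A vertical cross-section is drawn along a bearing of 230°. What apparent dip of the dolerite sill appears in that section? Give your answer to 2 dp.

Let the plane be z = a·E + b·N + c.
W-2−W-1: 563a − 131b = 44.5;  W-3−W-1: 35a − 145b = −27.
Solving gives a = 0.12965, b = 0.21750.
Unit vector along 230° is (sin 230°, cos 230°) = (-0.7660, -0.6428).
Slope in that direction = a·(-0.7660) + b·(-0.6428) = −0.23912.
Apparent dip = arctan|0.23912| = 13.45° (true dip is 14.2°, so apparent ≤ true as expected).

13.45°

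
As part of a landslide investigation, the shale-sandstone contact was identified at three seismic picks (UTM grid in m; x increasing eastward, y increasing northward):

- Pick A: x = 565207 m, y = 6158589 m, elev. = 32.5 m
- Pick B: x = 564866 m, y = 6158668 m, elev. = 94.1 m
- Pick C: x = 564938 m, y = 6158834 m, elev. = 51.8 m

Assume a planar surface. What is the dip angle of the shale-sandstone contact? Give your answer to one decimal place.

15.1°

Let the plane be z = a·x + b·y + c.
Pick B−Pick A: −341a + 79b = 61.6;  Pick C−Pick A: −269a + 245b = 19.3.
Solving gives a = −0.21779, b = −0.16035.
Gradient magnitude |∇z| = √(a² + b²) = √(0.04743 + 0.02571) = 0.27046.
True dip = arctan(0.27046) = 15.1°, dipping toward NE (azimuth ≈ 054°).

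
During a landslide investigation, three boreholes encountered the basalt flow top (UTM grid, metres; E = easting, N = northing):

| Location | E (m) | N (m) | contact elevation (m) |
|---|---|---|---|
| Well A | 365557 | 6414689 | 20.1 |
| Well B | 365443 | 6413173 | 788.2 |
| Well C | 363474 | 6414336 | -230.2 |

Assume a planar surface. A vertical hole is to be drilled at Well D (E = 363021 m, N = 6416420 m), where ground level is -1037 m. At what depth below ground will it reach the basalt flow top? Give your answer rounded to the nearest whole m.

376 m

Let the plane be z = a·E + b·N + c.
Well B−Well A: −114a − 1516b = 768.1;  Well C−Well A: −2083a − 353b = −250.3.
Solving gives a = 0.20868521, b = −0.52235496.
Then c = 20.1 − a·365557 − b·6414689 = 3274478.35.
At (363021, 6416420): z_contact = 75757.1 − 3351648.8 + 3274478.35 = -1413.3 m.
Depth below ground = -1037 − (-1413.3) = 376 m.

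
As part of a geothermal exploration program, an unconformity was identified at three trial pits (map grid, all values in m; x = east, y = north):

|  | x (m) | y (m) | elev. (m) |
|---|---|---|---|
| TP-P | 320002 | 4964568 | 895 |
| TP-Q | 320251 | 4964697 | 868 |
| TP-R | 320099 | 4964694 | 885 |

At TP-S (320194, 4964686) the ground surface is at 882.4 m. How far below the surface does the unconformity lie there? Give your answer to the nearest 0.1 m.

Two edge vectors: TP-P→TP-Q = (249, 129, -27), TP-P→TP-R = (97, 126, -10).
Normal n = (TP-P→TP-Q) × (TP-P→TP-R) = (2112, -129, 18861).
So ∂z/∂x = −n_x/n_z = −0.111977096 and ∂z/∂y = −n_y/n_z = 0.006839510.
Intercept c from TP-P: 895 + 35832.89 − 33955.21 = 2772.68.
At (320194, 4964686): z_contact = −35854.39 + 33956.02 + 2772.68 = 874.31 m.
Depth below ground = 882.4 − 874.31 = 8.1 m.

8.1 m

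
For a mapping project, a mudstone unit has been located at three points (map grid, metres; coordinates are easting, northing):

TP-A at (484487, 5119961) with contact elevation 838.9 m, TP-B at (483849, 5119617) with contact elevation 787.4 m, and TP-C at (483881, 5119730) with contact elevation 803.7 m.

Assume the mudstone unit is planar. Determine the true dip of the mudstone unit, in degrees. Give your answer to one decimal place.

8.2°

Two edge vectors: TP-A→TP-B = (-638, -344, -51.5), TP-A→TP-C = (-606, -231, -35.2).
Normal n = (TP-A→TP-B) × (TP-A→TP-C) = (212.3, 8751.4, -61086).
So ∂z/∂easting = −n_x/n_z = 0.00348 and ∂z/∂northing = −n_y/n_z = 0.14326.
Gradient magnitude |∇z| = √(a² + b²) = √(0.00001 + 0.02052) = 0.14331.
True dip = arctan(0.14331) = 8.2°, dipping toward S (azimuth ≈ 181°).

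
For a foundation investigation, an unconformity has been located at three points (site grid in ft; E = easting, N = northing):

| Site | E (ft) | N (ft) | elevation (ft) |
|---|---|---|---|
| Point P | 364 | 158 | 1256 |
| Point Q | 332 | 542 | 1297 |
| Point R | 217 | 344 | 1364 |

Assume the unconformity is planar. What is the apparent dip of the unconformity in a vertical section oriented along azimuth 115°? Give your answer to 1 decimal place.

32.2°

Let the plane be z = a·E + b·N + c.
Point Q−Point P: −32a + 384b = 41;  Point R−Point P: −147a + 186b = 108.
Solving gives a = −0.67027, b = 0.05091.
Unit vector along 115° is (sin 115°, cos 115°) = (0.9063, -0.4226).
Slope in that direction = a·(0.9063) + b·(-0.4226) = −0.62899.
Apparent dip = arctan|0.62899| = 32.2° (true dip is 33.9°, so apparent ≤ true as expected).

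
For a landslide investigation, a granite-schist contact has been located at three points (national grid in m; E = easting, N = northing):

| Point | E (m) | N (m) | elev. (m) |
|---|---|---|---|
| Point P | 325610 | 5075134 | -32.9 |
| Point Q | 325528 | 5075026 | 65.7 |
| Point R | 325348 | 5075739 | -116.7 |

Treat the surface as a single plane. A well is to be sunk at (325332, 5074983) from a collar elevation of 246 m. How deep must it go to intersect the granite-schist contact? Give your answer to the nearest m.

Let the plane be z = a·E + b·N + c.
Point Q−Point P: −82a − 108b = 98.6;  Point R−Point P: −262a + 605b = −83.8.
Solving gives a = −0.64953405, b = −0.41979822.
Then c = -32.9 − a·325610 − b·5075134 = 2341994.09.
At (325332, 5074983): z_contact = −211314.2 − 2130468.8 + 2341994.09 = 211.1 m.
Depth below ground = 246 − 211.1 = 35 m.

35 m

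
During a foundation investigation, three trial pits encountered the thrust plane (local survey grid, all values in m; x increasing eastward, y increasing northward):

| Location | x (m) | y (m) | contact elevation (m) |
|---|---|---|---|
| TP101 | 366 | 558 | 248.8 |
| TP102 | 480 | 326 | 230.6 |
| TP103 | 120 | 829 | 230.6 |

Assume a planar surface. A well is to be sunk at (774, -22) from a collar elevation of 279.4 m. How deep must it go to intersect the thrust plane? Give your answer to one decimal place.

Let the plane be z = a·x + b·y + c.
TP102−TP101: 114a − 232b = −18.2;  TP103−TP101: −246a + 271b = −18.2.
Solving gives a = 0.34971, b = 0.25029.
Then c = 248.8 − a·366 − b·558 = −18.85.
At (774, -22): z_contact = 270.67 − 5.51 − 18.85 = 246.31 m.
Depth below ground = 279.4 − 246.31 = 33.1 m.

33.1 m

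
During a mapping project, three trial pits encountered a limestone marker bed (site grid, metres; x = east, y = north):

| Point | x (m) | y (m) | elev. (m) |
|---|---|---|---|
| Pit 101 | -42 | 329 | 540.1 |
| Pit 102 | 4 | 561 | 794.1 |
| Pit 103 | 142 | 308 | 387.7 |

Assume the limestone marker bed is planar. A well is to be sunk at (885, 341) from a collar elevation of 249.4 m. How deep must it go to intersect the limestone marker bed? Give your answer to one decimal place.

Two edge vectors: Pit 101→Pit 102 = (46, 232, 254), Pit 101→Pit 103 = (184, -21, -152.4).
Normal n = (Pit 101→Pit 102) × (Pit 101→Pit 103) = (-30022.8, 53746.4, -43654).
So ∂z/∂x = −n_x/n_z = −0.68774 and ∂z/∂y = −n_y/n_z = 1.23119.
Intercept c from Pit 101: 540.1 − 28.89 − 405.06 = 106.15.
At (885, 341): z_contact = −608.65 + 419.84 + 106.15 = -82.66 m.
Depth below ground = 249.4 − (-82.66) = 332.1 m.

332.1 m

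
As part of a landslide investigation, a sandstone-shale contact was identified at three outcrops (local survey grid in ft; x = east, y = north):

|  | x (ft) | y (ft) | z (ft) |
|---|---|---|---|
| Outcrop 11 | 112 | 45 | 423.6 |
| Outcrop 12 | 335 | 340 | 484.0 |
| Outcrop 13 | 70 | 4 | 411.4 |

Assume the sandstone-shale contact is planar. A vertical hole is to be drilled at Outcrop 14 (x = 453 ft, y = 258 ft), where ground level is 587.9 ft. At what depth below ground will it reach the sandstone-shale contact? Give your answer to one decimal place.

58.5 ft

Two edge vectors: Outcrop 11→Outcrop 12 = (223, 295, 60.4), Outcrop 11→Outcrop 13 = (-42, -41, -12.2).
Normal n = (Outcrop 11→Outcrop 12) × (Outcrop 11→Outcrop 13) = (-1122.6, 183.8, 3247).
So ∂z/∂x = −n_x/n_z = 0.34573 and ∂z/∂y = −n_y/n_z = −0.05661.
Intercept c from Outcrop 11: 423.6 − 38.72 + 2.55 = 387.43.
At (453, 258): z_contact = 156.62 − 14.60 + 387.43 = 529.44 ft.
Depth below ground = 587.9 − 529.44 = 58.5 ft.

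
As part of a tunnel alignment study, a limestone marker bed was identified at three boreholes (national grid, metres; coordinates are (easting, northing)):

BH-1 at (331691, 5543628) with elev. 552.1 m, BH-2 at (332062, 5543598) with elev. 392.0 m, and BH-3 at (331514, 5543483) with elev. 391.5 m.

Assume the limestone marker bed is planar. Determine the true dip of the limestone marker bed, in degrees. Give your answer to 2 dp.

Two edge vectors: BH-1→BH-2 = (371, -30, -160.1), BH-1→BH-3 = (-177, -145, -160.6).
Normal n = (BH-1→BH-2) × (BH-1→BH-3) = (-18396.5, 87920.3, -59105).
So ∂z/∂E = −n_x/n_z = −0.31125 and ∂z/∂N = −n_y/n_z = 1.48753.
Gradient magnitude |∇z| = √(a² + b²) = √(0.09688 + 2.21274) = 1.51974.
True dip = arctan(1.51974) = 56.65°, dipping toward SSE (azimuth ≈ 168°).

56.65°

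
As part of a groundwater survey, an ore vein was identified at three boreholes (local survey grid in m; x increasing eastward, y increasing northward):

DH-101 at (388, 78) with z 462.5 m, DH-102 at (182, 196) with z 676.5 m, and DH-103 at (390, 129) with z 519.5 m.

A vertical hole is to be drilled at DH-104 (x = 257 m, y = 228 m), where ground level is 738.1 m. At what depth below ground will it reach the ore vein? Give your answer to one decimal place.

Let the plane be z = a·x + b·y + c.
DH-102−DH-101: −206a + 118b = 214;  DH-103−DH-101: 2a + 51b = 57.
Solving gives a = −0.38987, b = 1.13294.
Then c = 462.5 − a·388 − b·78 = 525.40.
At (257, 228): z_contact = −100.20 + 258.31 + 525.40 = 683.51 m.
Depth below ground = 738.1 − 683.51 = 54.6 m.

54.6 m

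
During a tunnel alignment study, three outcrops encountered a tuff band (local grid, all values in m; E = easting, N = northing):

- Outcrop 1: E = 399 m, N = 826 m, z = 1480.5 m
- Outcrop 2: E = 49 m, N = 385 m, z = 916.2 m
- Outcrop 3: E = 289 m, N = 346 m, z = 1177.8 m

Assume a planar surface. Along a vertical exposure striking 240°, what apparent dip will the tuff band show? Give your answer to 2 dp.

Two edge vectors: Outcrop 1→Outcrop 2 = (-350, -441, -564.3), Outcrop 1→Outcrop 3 = (-110, -480, -302.7).
Normal n = (Outcrop 1→Outcrop 2) × (Outcrop 1→Outcrop 3) = (-137373.3, -43872, 119490).
So ∂z/∂E = −n_x/n_z = 1.14966 and ∂z/∂N = −n_y/n_z = 0.36716.
Unit vector along 240° is (sin 240°, cos 240°) = (-0.8660, -0.5000).
Slope in that direction = a·(-0.8660) + b·(-0.5000) = −1.17922.
Apparent dip = arctan|1.17922| = 49.70° (true dip is 50.4°, so apparent ≤ true as expected).

49.70°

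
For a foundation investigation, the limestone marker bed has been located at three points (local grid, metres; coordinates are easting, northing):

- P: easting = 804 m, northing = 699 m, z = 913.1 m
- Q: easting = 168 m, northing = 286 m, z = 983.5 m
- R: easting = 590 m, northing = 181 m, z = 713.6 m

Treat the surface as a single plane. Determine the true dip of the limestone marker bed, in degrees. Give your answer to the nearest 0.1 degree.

Let the plane be z = a·easting + b·northing + c.
Q−P: −636a − 413b = 70.4;  R−P: −214a − 518b = −199.5.
Solving gives a = −0.49306, b = 0.58883.
Gradient magnitude |∇z| = √(a² + b²) = √(0.24311 + 0.34672) = 0.76801.
True dip = arctan(0.76801) = 37.5°, dipping toward SE (azimuth ≈ 140°).

37.5°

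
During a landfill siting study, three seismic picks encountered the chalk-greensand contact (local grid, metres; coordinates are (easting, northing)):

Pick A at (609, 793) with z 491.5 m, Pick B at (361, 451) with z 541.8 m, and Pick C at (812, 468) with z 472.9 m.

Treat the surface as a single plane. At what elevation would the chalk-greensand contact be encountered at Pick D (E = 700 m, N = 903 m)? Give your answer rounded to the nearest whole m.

Let the plane be z = a·E + b·N + c.
Pick B−Pick A: −248a − 342b = 50.3;  Pick C−Pick A: 203a − 325b = −18.6.
Solving gives a = −0.15137, b = −0.03731.
Then c = 491.5 − a·609 − b·793 = 613.27.
At (700, 903): z = −106.0 − 33.7 + 613.27 = 473.6 m.

474 m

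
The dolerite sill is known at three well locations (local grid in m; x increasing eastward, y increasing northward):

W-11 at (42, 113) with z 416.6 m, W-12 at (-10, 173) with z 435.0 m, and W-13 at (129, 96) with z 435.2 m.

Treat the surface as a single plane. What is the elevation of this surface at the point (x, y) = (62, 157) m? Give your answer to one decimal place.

Let the plane be z = a·x + b·y + c.
W-12−W-11: −52a + 60b = 18.4;  W-13−W-11: 87a − 17b = 18.6.
Solving gives a = 0.32952, b = 0.59225.
Then c = 416.6 − a·42 − b·113 = 335.84.
At (62, 157): z = 20.4 + 93.0 + 335.84 = 449.2 m.

449.2 m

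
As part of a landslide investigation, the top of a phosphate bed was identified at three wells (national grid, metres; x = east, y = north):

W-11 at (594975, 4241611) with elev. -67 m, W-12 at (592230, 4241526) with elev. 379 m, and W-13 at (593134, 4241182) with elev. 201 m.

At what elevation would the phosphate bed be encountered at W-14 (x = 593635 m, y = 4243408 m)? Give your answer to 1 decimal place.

Let the plane be z = a·x + b·y + c.
W-12−W-11: −2745a − 85b = 446;  W-13−W-11: −1841a − 429b = 268.
Solving gives a = −0.165067769, b = 0.083659119.
Then c = -67 − a·594975 − b·4241611 = −256705.25.
At (593635, 4243408): z = −97990.0 + 354999.8 − 256705.25 = 304.5 m.

304.5 m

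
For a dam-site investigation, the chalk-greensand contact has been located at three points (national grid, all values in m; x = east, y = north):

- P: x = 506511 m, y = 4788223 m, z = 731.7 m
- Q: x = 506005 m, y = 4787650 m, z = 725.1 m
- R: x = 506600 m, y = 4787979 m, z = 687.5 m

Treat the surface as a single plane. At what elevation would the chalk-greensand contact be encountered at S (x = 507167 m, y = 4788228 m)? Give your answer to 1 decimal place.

643.2 m

Two edge vectors: P→Q = (-506, -573, -6.6), P→R = (89, -244, -44.2).
Normal n = (P→Q) × (P→R) = (23716.2, -22952.6, 174461).
So ∂z/∂x = −n_x/n_z = −0.135939838 and ∂z/∂y = −n_y/n_z = 0.131562928.
Intercept c from P: 731.7 + 68855.02 − 629952.64 = −560365.92.
At (507167, 4788228): z = −68944.2 + 629953.3 − 560365.92 = 643.2 m.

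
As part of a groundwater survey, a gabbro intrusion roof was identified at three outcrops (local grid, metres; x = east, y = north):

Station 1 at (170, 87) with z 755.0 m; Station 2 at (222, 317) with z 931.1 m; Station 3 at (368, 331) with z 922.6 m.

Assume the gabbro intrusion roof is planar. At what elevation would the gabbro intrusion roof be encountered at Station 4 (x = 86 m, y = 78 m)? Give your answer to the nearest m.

759 m

Two edge vectors: Station 1→Station 2 = (52, 230, 176.1), Station 1→Station 3 = (198, 244, 167.6).
Normal n = (Station 1→Station 2) × (Station 1→Station 3) = (-4420.4, 26152.6, -32852).
So ∂z/∂x = −n_x/n_z = −0.13455 and ∂z/∂y = −n_y/n_z = 0.79607.
Intercept c from Station 1: 755 + 22.87 − 69.26 = 708.62.
At (86, 78): z = −11.6 + 62.1 + 708.62 = 759.1 m.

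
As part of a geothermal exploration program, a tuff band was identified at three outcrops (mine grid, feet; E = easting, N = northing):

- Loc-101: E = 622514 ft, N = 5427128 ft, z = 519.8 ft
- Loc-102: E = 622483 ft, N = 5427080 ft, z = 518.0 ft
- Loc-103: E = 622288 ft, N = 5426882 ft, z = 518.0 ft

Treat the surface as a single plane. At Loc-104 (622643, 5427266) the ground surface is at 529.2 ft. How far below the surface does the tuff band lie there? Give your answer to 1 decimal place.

8.6 ft

Let the plane be z = a·E + b·N + c.
Loc-102−Loc-101: −31a − 48b = −1.8;  Loc-103−Loc-101: −226a − 246b = −1.8.
Solving gives a = −0.110614525, b = 0.108938547.
Then c = 519.8 − a·622514 − b·5427128 = −521844.55.
At (622643, 5427266): z_contact = −68873.36 + 591238.47 − 521844.55 = 520.56 ft.
Depth below ground = 529.2 − 520.56 = 8.6 ft.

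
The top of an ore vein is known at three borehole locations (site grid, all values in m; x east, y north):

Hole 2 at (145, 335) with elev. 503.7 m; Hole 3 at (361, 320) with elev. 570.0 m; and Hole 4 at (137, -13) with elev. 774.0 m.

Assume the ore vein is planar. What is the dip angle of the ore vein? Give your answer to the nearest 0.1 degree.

Two edge vectors: Hole 2→Hole 3 = (216, -15, 66.3), Hole 2→Hole 4 = (-8, -348, 270.3).
Normal n = (Hole 2→Hole 3) × (Hole 2→Hole 4) = (19017.9, -58915.2, -75288).
So ∂z/∂x = −n_x/n_z = 0.25260 and ∂z/∂y = −n_y/n_z = −0.78253.
Gradient magnitude |∇z| = √(a² + b²) = √(0.06381 + 0.61235) = 0.82229.
True dip = arctan(0.82229) = 39.4°, dipping toward NNW (azimuth ≈ 342°).

39.4°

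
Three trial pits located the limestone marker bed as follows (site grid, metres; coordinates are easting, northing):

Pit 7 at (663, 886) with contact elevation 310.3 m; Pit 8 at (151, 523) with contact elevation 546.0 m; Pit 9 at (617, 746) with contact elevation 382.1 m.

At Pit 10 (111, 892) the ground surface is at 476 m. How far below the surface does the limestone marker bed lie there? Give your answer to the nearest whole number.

Two edge vectors: Pit 7→Pit 8 = (-512, -363, 235.7), Pit 7→Pit 9 = (-46, -140, 71.8).
Normal n = (Pit 7→Pit 8) × (Pit 7→Pit 9) = (6934.6, 25919.4, 54982).
So ∂z/∂easting = −n_x/n_z = −0.12612 and ∂z/∂northing = −n_y/n_z = −0.47142.
Intercept c from Pit 7: 310.3 + 83.62 + 417.67 = 811.60.
At (111, 892): z_contact = −14.0 − 420.5 + 811.60 = 377.1 m.
Depth below ground = 476 − 377.1 = 99 m.

99 m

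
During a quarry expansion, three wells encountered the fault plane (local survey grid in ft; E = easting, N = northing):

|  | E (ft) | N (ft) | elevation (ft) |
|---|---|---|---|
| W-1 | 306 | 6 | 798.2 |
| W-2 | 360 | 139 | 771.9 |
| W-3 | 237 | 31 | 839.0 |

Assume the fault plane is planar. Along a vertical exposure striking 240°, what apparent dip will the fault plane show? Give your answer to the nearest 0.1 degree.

Let the plane be z = a·E + b·N + c.
W-2−W-1: 54a + 133b = −26.3;  W-3−W-1: −69a + 25b = 40.8.
Solving gives a = −0.57793, b = 0.03691.
Unit vector along 240° is (sin 240°, cos 240°) = (-0.8660, -0.5000).
Slope in that direction = a·(-0.8660) + b·(-0.5000) = 0.48205.
Apparent dip = arctan|0.48205| = 25.7° (true dip is 30.1°, so apparent ≤ true as expected).

25.7°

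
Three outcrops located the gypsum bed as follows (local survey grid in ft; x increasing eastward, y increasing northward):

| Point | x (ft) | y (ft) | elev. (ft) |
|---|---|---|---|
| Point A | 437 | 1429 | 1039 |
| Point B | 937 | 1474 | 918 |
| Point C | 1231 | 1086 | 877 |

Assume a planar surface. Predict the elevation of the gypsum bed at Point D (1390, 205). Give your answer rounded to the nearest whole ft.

904 ft

Two edge vectors: Point A→Point B = (500, 45, -121), Point A→Point C = (794, -343, -162).
Normal n = (Point A→Point B) × (Point A→Point C) = (-48793, -15074, -207230).
So ∂z/∂x = −n_x/n_z = −0.23545 and ∂z/∂y = −n_y/n_z = −0.07274.
Intercept c from Point A: 1039 + 102.89 + 103.95 = 1245.84.
At (1390, 205): z = −327.3 − 14.9 + 1245.84 = 903.6 ft.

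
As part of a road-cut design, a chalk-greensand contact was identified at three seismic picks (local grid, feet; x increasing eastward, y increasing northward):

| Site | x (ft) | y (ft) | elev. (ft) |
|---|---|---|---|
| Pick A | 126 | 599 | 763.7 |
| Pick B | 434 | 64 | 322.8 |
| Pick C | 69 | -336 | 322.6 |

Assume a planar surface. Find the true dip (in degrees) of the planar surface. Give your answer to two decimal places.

36.85°

Two edge vectors: Pick A→Pick B = (308, -535, -440.9), Pick A→Pick C = (-57, -935, -441.1).
Normal n = (Pick A→Pick B) × (Pick A→Pick C) = (-176253, 160990.1, -318475).
So ∂z/∂x = −n_x/n_z = −0.55343 and ∂z/∂y = −n_y/n_z = 0.50550.
Gradient magnitude |∇z| = √(a² + b²) = √(0.30628 + 0.25553) = 0.74954.
True dip = arctan(0.74954) = 36.85°, dipping toward SE (azimuth ≈ 132°).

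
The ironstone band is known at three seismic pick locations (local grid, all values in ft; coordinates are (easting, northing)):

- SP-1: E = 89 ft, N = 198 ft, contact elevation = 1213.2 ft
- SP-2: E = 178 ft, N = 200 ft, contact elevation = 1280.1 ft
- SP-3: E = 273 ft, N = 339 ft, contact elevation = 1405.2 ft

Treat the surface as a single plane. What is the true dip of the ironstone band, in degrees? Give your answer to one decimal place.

40.0°

Two edge vectors: SP-1→SP-2 = (89, 2, 66.9), SP-1→SP-3 = (184, 141, 192).
Normal n = (SP-1→SP-2) × (SP-1→SP-3) = (-9048.9, -4778.4, 12181).
So ∂z/∂E = −n_x/n_z = 0.74287 and ∂z/∂N = −n_y/n_z = 0.39228.
Gradient magnitude |∇z| = √(a² + b²) = √(0.55186 + 0.15389) = 0.84008.
True dip = arctan(0.84008) = 40.0°, dipping toward WSW (azimuth ≈ 242°).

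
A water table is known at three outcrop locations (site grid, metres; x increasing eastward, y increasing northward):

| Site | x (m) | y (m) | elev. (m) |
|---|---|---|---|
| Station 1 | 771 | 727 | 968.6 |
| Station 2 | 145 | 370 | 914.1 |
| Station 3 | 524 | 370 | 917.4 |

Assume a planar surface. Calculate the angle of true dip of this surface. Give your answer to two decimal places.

Let the plane be z = a·x + b·y + c.
Station 2−Station 1: −626a − 357b = −54.5;  Station 3−Station 1: −247a − 357b = −51.2.
Solving gives a = 0.00871, b = 0.13739.
Gradient magnitude |∇z| = √(a² + b²) = √(0.00008 + 0.01888) = 0.13767.
True dip = arctan(0.13767) = 7.84°, dipping toward S (azimuth ≈ 184°).

7.84°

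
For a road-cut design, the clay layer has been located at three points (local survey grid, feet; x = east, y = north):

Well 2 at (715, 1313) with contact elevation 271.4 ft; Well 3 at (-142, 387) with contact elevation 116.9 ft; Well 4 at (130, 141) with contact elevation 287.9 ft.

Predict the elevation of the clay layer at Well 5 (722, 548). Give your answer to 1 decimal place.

Two edge vectors: Well 2→Well 3 = (-857, -926, -154.5), Well 2→Well 4 = (-585, -1172, 16.5).
Normal n = (Well 2→Well 3) × (Well 2→Well 4) = (-196353, 104523, 462694).
So ∂z/∂x = −n_x/n_z = 0.424369 and ∂z/∂y = −n_y/n_z = −0.225901.
Intercept c from Well 2: 271.4 − 303.42 + 296.61 = 264.58.
At (722, 548): z = 306.4 − 123.8 + 264.58 = 447.2 ft.

447.2 ft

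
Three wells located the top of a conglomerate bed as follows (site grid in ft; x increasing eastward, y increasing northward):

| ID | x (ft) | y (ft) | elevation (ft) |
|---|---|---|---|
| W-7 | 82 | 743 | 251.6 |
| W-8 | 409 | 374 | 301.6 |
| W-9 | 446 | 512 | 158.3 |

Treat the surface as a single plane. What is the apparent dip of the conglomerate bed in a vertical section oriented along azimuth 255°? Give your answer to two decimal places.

44.13°

Two edge vectors: W-7→W-8 = (327, -369, 50), W-7→W-9 = (364, -231, -93.3).
Normal n = (W-7→W-8) × (W-7→W-9) = (45977.7, 48709.1, 58779).
So ∂z/∂x = −n_x/n_z = −0.78221 and ∂z/∂y = −n_y/n_z = −0.82868.
Unit vector along 255° is (sin 255°, cos 255°) = (-0.9659, -0.2588).
Slope in that direction = a·(-0.9659) + b·(-0.2588) = 0.97004.
Apparent dip = arctan|0.97004| = 44.13° (true dip is 48.7°, so apparent ≤ true as expected).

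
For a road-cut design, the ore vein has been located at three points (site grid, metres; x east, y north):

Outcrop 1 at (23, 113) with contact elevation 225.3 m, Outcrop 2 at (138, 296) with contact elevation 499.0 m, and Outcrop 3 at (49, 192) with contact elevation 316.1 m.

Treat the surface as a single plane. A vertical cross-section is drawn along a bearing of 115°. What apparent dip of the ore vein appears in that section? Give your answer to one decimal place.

Let the plane be z = a·x + b·y + c.
Outcrop 2−Outcrop 1: 115a + 183b = 273.7;  Outcrop 3−Outcrop 1: 26a + 79b = 90.8.
Solving gives a = 1.15690, b = 0.76862.
Unit vector along 115° is (sin 115°, cos 115°) = (0.9063, -0.4226).
Slope in that direction = a·(0.9063) + b·(-0.4226) = 0.72368.
Apparent dip = arctan|0.72368| = 35.9° (true dip is 54.2°, so apparent ≤ true as expected).

35.9°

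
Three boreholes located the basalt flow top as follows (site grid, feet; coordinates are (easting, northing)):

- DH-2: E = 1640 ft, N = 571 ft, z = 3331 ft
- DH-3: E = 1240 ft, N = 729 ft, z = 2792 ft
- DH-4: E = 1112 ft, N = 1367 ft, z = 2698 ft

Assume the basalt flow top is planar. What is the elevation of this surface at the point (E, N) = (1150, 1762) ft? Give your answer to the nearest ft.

2804 ft

Let the plane be z = a·E + b·N + c.
DH-3−DH-2: −400a + 158b = −539;  DH-4−DH-2: −528a + 796b = −633.
Solving gives a = 1.40027, b = 0.13360.
Then c = 3331 − a·1640 − b·571 = 958.27.
At (1150, 1762): z = 1610.3 + 235.4 + 958.27 = 2804.0 ft.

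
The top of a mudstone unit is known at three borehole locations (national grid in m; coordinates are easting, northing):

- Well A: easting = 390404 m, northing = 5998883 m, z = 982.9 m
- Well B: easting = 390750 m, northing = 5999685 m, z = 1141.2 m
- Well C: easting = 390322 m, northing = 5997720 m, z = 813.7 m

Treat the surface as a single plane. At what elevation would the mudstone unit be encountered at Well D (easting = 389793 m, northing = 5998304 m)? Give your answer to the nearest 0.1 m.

Two edge vectors: Well A→Well B = (346, 802, 158.3), Well A→Well C = (-82, -1163, -169.2).
Normal n = (Well A→Well B) × (Well A→Well C) = (48404.5, 45562.6, -336634).
So ∂z/∂easting = −n_x/n_z = 0.143789694 and ∂z/∂northing = −n_y/n_z = 0.135347588.
Intercept c from Well A: 982.9 − 56136.07 − 811934.35 = −867087.52.
At (389793, 5998304): z = 56048.2 + 811856.0 − 867087.52 = 816.7 m.

816.7 m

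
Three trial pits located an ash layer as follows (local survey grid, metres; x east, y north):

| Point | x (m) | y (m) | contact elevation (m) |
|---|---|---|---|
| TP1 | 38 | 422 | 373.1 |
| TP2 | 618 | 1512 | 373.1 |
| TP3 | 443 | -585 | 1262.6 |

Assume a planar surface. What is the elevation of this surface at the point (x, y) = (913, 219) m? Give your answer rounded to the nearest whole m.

Let the plane be z = a·x + b·y + c.
TP2−TP1: 580a + 1090b = 0;  TP3−TP1: 405a − 1007b = 889.5.
Solving gives a = 0.94544, b = −0.50308.
Then c = 373.1 − a·38 − b·422 = 549.47.
At (913, 219): z = 863.2 − 110.2 + 549.47 = 1302.5 m.

1302 m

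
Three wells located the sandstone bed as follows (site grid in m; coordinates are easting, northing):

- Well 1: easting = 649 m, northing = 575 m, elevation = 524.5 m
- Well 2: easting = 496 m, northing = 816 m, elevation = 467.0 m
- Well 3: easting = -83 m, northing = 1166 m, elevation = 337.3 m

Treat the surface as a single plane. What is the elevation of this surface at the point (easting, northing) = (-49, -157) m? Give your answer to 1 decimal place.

Two edge vectors: Well 1→Well 2 = (-153, 241, -57.5), Well 1→Well 3 = (-732, 591, -187.2).
Normal n = (Well 1→Well 2) × (Well 1→Well 3) = (-11132.7, 13448.4, 85989).
So ∂z/∂easting = −n_x/n_z = 0.129467 and ∂z/∂northing = −n_y/n_z = −0.156397.
Intercept c from Well 1: 524.5 − 84.02 + 89.93 = 530.40.
At (-49, -157): z = −6.3 + 24.6 + 530.40 = 548.6 m.

548.6 m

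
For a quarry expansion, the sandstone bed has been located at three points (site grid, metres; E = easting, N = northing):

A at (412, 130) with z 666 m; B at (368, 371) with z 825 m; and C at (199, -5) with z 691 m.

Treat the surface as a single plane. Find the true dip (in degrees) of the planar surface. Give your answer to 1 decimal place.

Let the plane be z = a·E + b·N + c.
B−A: −44a + 241b = 159;  C−A: −213a − 135b = 25.
Solving gives a = −0.47998, b = 0.57212.
Gradient magnitude |∇z| = √(a² + b²) = √(0.23038 + 0.32732) = 0.74680.
True dip = arctan(0.74680) = 36.8°, dipping toward SE (azimuth ≈ 140°).

36.8°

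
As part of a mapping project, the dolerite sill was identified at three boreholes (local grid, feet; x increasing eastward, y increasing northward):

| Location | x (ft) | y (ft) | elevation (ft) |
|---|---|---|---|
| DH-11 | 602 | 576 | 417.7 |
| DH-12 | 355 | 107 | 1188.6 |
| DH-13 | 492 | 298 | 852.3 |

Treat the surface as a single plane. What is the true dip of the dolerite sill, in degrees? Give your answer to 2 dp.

55.52°

Two edge vectors: DH-11→DH-12 = (-247, -469, 770.9), DH-11→DH-13 = (-110, -278, 434.6).
Normal n = (DH-11→DH-12) × (DH-11→DH-13) = (10482.8, 22547.2, 17076).
So ∂z/∂x = −n_x/n_z = −0.61389 and ∂z/∂y = −n_y/n_z = −1.32040.
Gradient magnitude |∇z| = √(a² + b²) = √(0.37686 + 1.74346) = 1.45613.
True dip = arctan(1.45613) = 55.52°, dipping toward NNE (azimuth ≈ 025°).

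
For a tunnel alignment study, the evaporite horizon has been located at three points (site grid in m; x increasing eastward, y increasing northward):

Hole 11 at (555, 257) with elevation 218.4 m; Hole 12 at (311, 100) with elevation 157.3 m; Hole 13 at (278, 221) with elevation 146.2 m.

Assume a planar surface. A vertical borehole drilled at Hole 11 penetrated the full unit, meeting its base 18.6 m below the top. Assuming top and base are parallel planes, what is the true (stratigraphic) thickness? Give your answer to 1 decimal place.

18.0 m

Let the plane be z = a·x + b·y + c.
Hole 12−Hole 11: −244a − 157b = −61.1;  Hole 13−Hole 11: −277a − 36b = −72.2.
Solving gives a = 0.26324, b = −0.01994.
|∇z| = √(a²+b²) = 0.26400, so dip δ = arctan(0.26400) = 14.79°.
True thickness = vertical thickness × cos δ = 18.6 × cos 14.79° = 18.0 m.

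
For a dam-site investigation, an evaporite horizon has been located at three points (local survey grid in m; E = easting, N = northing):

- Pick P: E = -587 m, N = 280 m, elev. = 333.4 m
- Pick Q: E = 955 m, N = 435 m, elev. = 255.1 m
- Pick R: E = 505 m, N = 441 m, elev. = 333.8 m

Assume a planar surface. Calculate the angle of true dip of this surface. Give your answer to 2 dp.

47.77°

Let the plane be z = a·E + b·N + c.
Pick Q−Pick P: 1542a + 155b = −78.3;  Pick R−Pick P: 1092a + 161b = 0.4.
Solving gives a = −0.16035, b = 1.09010.
Gradient magnitude |∇z| = √(a² + b²) = √(0.02571 + 1.18833) = 1.10183.
True dip = arctan(1.10183) = 47.77°, dipping toward S (azimuth ≈ 172°).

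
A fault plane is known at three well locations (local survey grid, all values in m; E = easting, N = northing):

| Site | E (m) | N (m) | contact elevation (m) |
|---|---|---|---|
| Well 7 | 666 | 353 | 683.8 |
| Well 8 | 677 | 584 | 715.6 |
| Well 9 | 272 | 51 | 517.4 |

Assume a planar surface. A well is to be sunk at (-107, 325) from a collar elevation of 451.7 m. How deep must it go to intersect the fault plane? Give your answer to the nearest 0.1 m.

Let the plane be z = a·E + b·N + c.
Well 8−Well 7: 11a + 231b = 31.8;  Well 9−Well 7: −394a − 302b = −166.4.
Solving gives a = 0.32882, b = 0.12200.
Then c = 683.8 − a·666 − b·353 = 421.74.
At (-107, 325): z_contact = −35.18 + 39.65 + 421.74 = 426.21 m.
Depth below ground = 451.7 − 426.21 = 25.5 m.

25.5 m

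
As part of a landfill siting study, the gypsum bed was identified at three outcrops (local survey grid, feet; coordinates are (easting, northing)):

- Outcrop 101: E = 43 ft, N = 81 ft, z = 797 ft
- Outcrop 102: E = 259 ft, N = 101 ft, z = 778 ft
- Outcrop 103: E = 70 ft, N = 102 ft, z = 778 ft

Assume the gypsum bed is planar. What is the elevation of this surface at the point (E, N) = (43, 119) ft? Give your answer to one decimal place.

762.9 ft

Two edge vectors: Outcrop 101→Outcrop 102 = (216, 20, -19), Outcrop 101→Outcrop 103 = (27, 21, -19).
Normal n = (Outcrop 101→Outcrop 102) × (Outcrop 101→Outcrop 103) = (19, 3591, 3996).
So ∂z/∂E = −n_x/n_z = −0.00475 and ∂z/∂N = −n_y/n_z = −0.89865.
Intercept c from Outcrop 101: 797 + 0.20 + 72.79 = 869.99.
At (43, 119): z = −0.2 − 106.9 + 869.99 = 762.9 ft.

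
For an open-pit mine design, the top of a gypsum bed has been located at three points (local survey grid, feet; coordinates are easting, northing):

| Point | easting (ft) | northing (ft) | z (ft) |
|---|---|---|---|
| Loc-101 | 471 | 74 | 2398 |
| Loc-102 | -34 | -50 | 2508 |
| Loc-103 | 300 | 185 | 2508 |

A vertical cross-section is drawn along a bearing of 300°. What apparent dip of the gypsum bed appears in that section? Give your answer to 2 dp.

27.81°

Two edge vectors: Loc-101→Loc-102 = (-505, -124, 110), Loc-101→Loc-103 = (-171, 111, 110).
Normal n = (Loc-101→Loc-102) × (Loc-101→Loc-103) = (-25850, 36740, -77259).
So ∂z/∂easting = −n_x/n_z = −0.33459 and ∂z/∂northing = −n_y/n_z = 0.47554.
Unit vector along 300° is (sin 300°, cos 300°) = (-0.8660, 0.5000).
Slope in that direction = a·(-0.8660) + b·(0.5000) = 0.52753.
Apparent dip = arctan|0.52753| = 27.81° (true dip is 30.2°, so apparent ≤ true as expected).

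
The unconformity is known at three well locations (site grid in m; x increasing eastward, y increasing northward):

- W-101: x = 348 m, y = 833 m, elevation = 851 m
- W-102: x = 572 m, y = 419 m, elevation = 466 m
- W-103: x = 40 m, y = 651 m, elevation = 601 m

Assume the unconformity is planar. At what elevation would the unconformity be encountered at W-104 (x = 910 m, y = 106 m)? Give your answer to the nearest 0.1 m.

Let the plane be z = a·x + b·y + c.
W-102−W-101: 224a − 414b = −385;  W-103−W-101: −308a − 182b = −250.
Solving gives a = 0.19866, b = 1.03744.
Then c = 851 − a·348 − b·833 = −82.32.
At (910, 106): z = 180.8 + 110.0 − 82.32 = 208.4 m.

208.4 m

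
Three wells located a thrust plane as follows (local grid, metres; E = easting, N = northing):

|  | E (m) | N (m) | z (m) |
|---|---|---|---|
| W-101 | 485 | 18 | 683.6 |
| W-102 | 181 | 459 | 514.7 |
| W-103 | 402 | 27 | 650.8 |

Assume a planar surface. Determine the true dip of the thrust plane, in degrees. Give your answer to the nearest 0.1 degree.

21.8°

Let the plane be z = a·E + b·N + c.
W-102−W-101: −304a + 441b = −168.9;  W-103−W-101: −83a + 9b = −32.8.
Solving gives a = 0.38222, b = −0.11951.
Gradient magnitude |∇z| = √(a² + b²) = √(0.14609 + 0.01428) = 0.40047.
True dip = arctan(0.40047) = 21.8°, dipping toward WNW (azimuth ≈ 287°).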